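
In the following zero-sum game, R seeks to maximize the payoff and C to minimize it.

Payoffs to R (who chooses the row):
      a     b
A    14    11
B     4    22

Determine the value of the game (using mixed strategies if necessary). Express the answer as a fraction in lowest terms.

88/7

Row minima are 11 and 4, so R's maximin is 11; column maxima are 14 and 22, so C's minimax is 14. These differ, so the equilibrium is in mixed strategies.
Let R play A with probability p. C is indifferent when 14p + 4(1−p) = 11p + 22(1−p), giving p = 6/7.
Let C play a with probability q. R is indifferent when 14q + 11(1−q) = 4q + 22(1−q), giving q = 11/21.
The value is 14·(11/21) + (11)·(10/21) = 88/7.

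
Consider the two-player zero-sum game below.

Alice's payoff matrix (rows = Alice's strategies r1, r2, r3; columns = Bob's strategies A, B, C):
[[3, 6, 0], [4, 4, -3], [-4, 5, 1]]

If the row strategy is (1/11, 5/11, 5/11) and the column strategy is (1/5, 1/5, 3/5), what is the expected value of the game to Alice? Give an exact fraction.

Against (1/5, 1/5, 3/5), each row's expected payoff is r1: 9/5; r2: -1/5; r3: 4/5.
Taking the (1/11, 5/11, 5/11)-weighted average: (1/11)·(9/5) + (5/11)·(-1/5) + (5/11)·(4/5) = 24/55.

24/55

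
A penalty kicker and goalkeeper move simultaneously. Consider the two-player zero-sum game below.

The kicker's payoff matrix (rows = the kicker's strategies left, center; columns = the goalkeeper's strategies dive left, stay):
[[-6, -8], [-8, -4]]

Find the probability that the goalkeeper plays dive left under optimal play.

2/3

Row minima are -8 and -8, so the kicker's maximin is -8; column maxima are -6 and -4, so the goalkeeper's minimax is -6. These differ, so the equilibrium is in mixed strategies.
Let the goalkeeper play dive left with probability q. The kicker is indifferent when −6q − 8(1−q) = −8q − 4(1−q), giving q = 2/3.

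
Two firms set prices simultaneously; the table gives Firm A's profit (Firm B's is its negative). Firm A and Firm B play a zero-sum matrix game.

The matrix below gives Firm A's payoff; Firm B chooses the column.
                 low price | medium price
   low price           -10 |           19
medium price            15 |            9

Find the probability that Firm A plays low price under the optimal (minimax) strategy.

Row minima are -10 and 9, so Firm A's maximin is 9; column maxima are 15 and 19, so Firm B's minimax is 15. These differ, so the equilibrium is in mixed strategies.
Let Firm A play low price with probability p. Firm B is indifferent when −10p + 15(1−p) = 19p + 9(1−p), giving p = 6/35.

6/35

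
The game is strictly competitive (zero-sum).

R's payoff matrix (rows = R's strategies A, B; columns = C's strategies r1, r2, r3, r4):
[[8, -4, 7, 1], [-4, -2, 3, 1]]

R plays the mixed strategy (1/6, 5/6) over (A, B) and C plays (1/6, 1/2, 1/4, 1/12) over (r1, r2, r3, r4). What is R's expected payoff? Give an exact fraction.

Against (1/6, 1/2, 1/4, 1/12), each row's expected payoff is A: 7/6; B: -5/6.
Taking the (1/6, 5/6)-weighted average: (1/6)·(7/6) + (5/6)·(-5/6) = -1/2.

-1/2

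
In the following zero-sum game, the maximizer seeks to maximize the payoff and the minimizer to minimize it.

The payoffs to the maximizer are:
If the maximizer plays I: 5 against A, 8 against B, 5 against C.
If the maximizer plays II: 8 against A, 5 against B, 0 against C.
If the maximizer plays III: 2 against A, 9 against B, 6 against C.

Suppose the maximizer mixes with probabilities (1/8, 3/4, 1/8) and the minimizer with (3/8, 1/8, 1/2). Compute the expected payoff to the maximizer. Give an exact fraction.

Against (3/8, 1/8, 1/2), each row's expected payoff is I: 43/8; II: 29/8; III: 39/8.
Taking the (1/8, 3/4, 1/8)-weighted average: (1/8)·(43/8) + (3/4)·(29/8) + (1/8)·(39/8) = 4.

4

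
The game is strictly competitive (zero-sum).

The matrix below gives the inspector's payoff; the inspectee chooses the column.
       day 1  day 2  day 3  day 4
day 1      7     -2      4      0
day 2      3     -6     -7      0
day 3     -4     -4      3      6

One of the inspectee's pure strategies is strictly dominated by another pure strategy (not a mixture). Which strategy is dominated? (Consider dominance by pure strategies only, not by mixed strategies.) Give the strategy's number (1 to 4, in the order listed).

4

The inspectee prefers columns that give the inspector less. Compare day 4 with day 2: -2 < 0, -6 < 0, -4 < 6.
So day 2 strictly dominates day 4 for the inspectee; day 4 is strictly dominated.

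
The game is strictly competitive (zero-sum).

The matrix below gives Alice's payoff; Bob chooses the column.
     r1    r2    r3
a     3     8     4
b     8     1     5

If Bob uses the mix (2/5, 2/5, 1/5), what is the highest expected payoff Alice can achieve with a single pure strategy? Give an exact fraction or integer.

26/5

a: (3)·(2/5) + (8)·(2/5) + (4)·(1/5) = 26/5.
b: (8)·(2/5) + (1)·(2/5) + (5)·(1/5) = 23/5.
The best pure response is a with expected payoff 26/5.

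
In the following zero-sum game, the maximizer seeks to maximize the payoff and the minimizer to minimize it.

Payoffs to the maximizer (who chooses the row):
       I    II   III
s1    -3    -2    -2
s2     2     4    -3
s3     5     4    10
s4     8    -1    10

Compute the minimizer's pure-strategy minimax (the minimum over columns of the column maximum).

The worst case (largest entry) in each column is I: 8, II: 4, III: 10.
The best (smallest) of these is 4.

4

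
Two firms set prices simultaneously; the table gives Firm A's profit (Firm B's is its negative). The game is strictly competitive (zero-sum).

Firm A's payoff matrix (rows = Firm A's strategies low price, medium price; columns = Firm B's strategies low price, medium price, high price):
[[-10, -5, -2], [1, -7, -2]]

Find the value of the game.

-75/13

Column high price is strictly dominated by medium price for Firm B (it gives Firm A more in every row).
The remaining 2×2 game on (low price, medium price) × (low price, medium price) has no saddle point. Let Firm A play low price with probability p; indifference gives −10p + (1−p) = −5p − 7(1−p), so p = 8/13.
Similarly Firm B's optimal q on low price is 2/13, and the value is -10·(2/13) + (-5)·(11/13) = -75/13.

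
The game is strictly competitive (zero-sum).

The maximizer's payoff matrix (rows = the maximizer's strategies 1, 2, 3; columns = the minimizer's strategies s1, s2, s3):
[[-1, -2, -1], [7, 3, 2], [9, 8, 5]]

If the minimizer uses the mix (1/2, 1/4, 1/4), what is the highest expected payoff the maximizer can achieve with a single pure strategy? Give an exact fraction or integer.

31/4

1: (-1)·(1/2) + (-2)·(1/4) + (-1)·(1/4) = -5/4.
2: (7)·(1/2) + (3)·(1/4) + (2)·(1/4) = 19/4.
3: (9)·(1/2) + (8)·(1/4) + (5)·(1/4) = 31/4.
The best pure response is 3 with expected payoff 31/4.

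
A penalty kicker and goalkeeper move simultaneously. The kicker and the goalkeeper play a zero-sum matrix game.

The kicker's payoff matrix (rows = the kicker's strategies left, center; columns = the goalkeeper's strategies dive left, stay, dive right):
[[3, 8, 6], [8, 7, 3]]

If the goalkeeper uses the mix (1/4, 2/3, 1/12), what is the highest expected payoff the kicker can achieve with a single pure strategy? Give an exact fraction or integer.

83/12

left: (3)·(1/4) + (8)·(2/3) + (6)·(1/12) = 79/12.
center: (8)·(1/4) + (7)·(2/3) + (3)·(1/12) = 83/12.
The best pure response is center with expected payoff 83/12.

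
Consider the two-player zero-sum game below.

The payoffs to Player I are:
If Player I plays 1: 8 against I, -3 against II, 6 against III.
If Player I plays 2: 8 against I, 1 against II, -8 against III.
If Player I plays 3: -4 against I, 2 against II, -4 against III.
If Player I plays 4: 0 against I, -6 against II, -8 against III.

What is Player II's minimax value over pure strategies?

2

The worst case (largest entry) in each column is I: 8, II: 2, III: 6.
The best (smallest) of these is 2.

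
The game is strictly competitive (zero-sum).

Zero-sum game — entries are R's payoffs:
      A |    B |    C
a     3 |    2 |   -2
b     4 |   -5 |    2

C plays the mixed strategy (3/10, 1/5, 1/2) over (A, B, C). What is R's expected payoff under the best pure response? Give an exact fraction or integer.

6/5

a: (3)·(3/10) + (2)·(1/5) + (-2)·(1/2) = 3/10.
b: (4)·(3/10) + (-5)·(1/5) + (2)·(1/2) = 6/5.
The best pure response is b with expected payoff 6/5.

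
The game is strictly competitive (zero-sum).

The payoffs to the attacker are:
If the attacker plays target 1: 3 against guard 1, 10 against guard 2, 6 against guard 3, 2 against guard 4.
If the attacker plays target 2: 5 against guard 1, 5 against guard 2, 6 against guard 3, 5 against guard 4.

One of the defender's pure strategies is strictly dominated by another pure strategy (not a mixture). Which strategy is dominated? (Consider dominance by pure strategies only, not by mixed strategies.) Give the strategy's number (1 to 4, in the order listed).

3

The defender prefers columns that give the attacker less. Compare guard 3 with guard 1: 3 < 6, 5 < 6.
So guard 1 strictly dominates guard 3 for the defender; guard 3 is strictly dominated.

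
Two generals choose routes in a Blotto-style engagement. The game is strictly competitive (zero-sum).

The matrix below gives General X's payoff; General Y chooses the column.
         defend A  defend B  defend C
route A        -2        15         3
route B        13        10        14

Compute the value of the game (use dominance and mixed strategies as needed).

Column defend C is strictly dominated by defend A for General Y (it gives General X more in every row).
The remaining 2×2 game on (route A, route B) × (defend A, defend B) has no saddle point. Let General X play route A with probability p; indifference gives −2p + 13(1−p) = 15p + 10(1−p), so p = 3/20.
Similarly General Y's optimal q on defend A is 1/4, and the value is -2·(1/4) + (15)·(3/4) = 43/4.

43/4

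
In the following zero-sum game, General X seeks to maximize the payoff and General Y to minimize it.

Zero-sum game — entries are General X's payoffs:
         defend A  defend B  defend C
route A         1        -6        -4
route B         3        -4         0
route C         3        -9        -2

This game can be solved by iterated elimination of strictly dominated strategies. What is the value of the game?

-4

Row route A is strictly dominated by row route B (3>1, -4>-6, 0>-4); eliminate route A.
Column defend A is strictly dominated by defend B for General Y (-4<3, -9<3); eliminate defend A.
Column defend C is strictly dominated by defend B for General Y (-4<0, -9<-2); eliminate defend C.
Row route C is strictly dominated by row route B (-4>-9); eliminate route C.
Only (route B, defend B) remains, with payoff -4.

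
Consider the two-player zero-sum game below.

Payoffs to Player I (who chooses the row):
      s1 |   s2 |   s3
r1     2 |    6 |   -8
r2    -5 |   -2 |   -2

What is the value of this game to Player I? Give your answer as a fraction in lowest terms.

-44/13

Column s2 is strictly dominated by s1 for Player II (it gives Player I more in every row).
The remaining 2×2 game on (r1, r2) × (s1, s3) has no saddle point. Let Player I play r1 with probability p; indifference gives 2p − 5(1−p) = −8p − 2(1−p), so p = 3/13.
Similarly Player II's optimal q on s1 is 6/13, and the value is 2·(6/13) + (-8)·(7/13) = -44/13.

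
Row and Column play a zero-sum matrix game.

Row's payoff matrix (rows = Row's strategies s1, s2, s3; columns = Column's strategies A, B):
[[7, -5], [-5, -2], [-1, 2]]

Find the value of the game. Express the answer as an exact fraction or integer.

Row s2 is strictly dominated by row s3, so Row never plays it.
The remaining 2×2 game on (s1, s3) × (A, B) has no saddle point. Let Row play s1 with probability p; indifference gives 7p − (1−p) = −5p + 2(1−p), so p = 1/5.
Similarly Column's optimal q on A is 7/15, and the value is 7·(7/15) + (-5)·(8/15) = 3/5.

3/5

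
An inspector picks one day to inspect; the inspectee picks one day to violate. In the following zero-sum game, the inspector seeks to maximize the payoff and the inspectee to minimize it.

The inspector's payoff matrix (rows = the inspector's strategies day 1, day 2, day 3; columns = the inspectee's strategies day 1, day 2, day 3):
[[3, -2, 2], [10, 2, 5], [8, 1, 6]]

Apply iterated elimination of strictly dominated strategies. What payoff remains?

2

Row day 1 is strictly dominated by row day 2 (10>3, 2>-2, 5>2); eliminate day 1.
Column day 3 is strictly dominated by day 2 for the inspectee (2<5, 1<6); eliminate day 3.
Row day 3 is strictly dominated by row day 2 (10>8, 2>1); eliminate day 3.
Column day 1 is strictly dominated by day 2 for the inspectee (2<10); eliminate day 1.
Only (day 2, day 2) remains, with payoff 2.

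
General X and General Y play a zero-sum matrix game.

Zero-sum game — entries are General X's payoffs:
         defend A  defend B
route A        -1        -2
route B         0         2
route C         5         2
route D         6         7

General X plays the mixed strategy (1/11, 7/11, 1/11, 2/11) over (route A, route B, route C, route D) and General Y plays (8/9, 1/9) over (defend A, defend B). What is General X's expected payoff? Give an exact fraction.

Against (8/9, 1/9), each row's expected payoff is route A: -10/9; route B: 2/9; route C: 14/3; route D: 55/9.
Taking the (1/11, 7/11, 1/11, 2/11)-weighted average: (1/11)·(-10/9) + (7/11)·(2/9) + (1/11)·(14/3) + (2/11)·(55/9) = 52/33.

52/33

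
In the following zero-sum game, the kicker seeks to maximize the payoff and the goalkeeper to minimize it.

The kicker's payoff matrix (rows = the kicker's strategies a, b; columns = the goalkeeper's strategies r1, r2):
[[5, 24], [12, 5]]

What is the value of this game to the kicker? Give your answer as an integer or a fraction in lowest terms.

263/26

Row minima are 5 and 5, so the kicker's maximin is 5; column maxima are 12 and 24, so the goalkeeper's minimax is 12. These differ, so the equilibrium is in mixed strategies.
Let the kicker play a with probability p. The goalkeeper is indifferent when 5p + 12(1−p) = 24p + 5(1−p), giving p = 7/26.
Let the goalkeeper play r1 with probability q. The kicker is indifferent when 5q + 24(1−q) = 12q + 5(1−q), giving q = 19/26.
The value is 5·(19/26) + (24)·(7/26) = 263/26.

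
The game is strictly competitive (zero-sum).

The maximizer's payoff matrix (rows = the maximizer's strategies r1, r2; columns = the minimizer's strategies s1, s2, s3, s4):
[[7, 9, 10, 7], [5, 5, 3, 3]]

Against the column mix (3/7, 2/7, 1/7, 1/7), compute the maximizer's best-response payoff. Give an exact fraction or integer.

8

r1: (7)·(3/7) + (9)·(2/7) + (10)·(1/7) + (7)·(1/7) = 8.
r2: (5)·(3/7) + (5)·(2/7) + (3)·(1/7) + (3)·(1/7) = 31/7.
The best pure response is r1 with expected payoff 8.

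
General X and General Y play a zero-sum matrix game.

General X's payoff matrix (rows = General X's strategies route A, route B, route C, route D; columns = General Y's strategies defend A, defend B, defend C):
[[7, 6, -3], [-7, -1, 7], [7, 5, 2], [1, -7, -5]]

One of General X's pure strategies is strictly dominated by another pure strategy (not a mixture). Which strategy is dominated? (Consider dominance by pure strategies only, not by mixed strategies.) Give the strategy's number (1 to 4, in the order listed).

4

Compare route D with route A: 7 > 1, 6 > -7, -3 > -5.
So route A strictly dominates route D for General X; route D is strictly dominated.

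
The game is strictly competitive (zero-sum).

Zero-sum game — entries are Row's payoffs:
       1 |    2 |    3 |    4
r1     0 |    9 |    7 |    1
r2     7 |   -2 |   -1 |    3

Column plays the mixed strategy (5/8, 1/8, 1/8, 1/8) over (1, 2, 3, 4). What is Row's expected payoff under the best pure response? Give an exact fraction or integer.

35/8

r1: (0)·(5/8) + (9)·(1/8) + (7)·(1/8) + (1)·(1/8) = 17/8.
r2: (7)·(5/8) + (-2)·(1/8) + (-1)·(1/8) + (3)·(1/8) = 35/8.
The best pure response is r2 with expected payoff 35/8.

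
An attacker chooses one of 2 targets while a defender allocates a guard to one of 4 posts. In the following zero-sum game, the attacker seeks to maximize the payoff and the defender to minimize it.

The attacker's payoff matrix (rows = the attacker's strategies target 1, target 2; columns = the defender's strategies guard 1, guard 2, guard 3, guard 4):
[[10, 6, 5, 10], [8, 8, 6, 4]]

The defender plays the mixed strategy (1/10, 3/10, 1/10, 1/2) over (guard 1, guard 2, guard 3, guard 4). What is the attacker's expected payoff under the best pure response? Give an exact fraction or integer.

target 1: (10)·(1/10) + (6)·(3/10) + (5)·(1/10) + (10)·(1/2) = 83/10.
target 2: (8)·(1/10) + (8)·(3/10) + (6)·(1/10) + (4)·(1/2) = 29/5.
The best pure response is target 1 with expected payoff 83/10.

83/10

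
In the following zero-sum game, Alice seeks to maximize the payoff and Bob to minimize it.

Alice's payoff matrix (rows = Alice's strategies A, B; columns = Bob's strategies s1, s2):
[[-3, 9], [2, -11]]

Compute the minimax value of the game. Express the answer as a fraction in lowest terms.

Row minima are -3 and -11, so Alice's maximin is -3; column maxima are 2 and 9, so Bob's minimax is 2. These differ, so the equilibrium is in mixed strategies.
Let Alice play A with probability p. Bob is indifferent when −3p + 2(1−p) = 9p − 11(1−p), giving p = 13/25.
Let Bob play s1 with probability q. Alice is indifferent when −3q + 9(1−q) = 2q − 11(1−q), giving q = 4/5.
The value is -3·(4/5) + (9)·(1/5) = -3/5.

-3/5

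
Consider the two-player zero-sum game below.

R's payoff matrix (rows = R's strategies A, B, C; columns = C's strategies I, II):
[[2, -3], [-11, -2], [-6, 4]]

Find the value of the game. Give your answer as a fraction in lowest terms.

-2/3

Row B is strictly dominated by row C, so R never plays it.
The remaining 2×2 game on (A, C) × (I, II) has no saddle point. Let R play A with probability p; indifference gives 2p − 6(1−p) = −3p + 4(1−p), so p = 2/3.
Similarly C's optimal q on I is 7/15, and the value is 2·(7/15) + (-3)·(8/15) = -2/3.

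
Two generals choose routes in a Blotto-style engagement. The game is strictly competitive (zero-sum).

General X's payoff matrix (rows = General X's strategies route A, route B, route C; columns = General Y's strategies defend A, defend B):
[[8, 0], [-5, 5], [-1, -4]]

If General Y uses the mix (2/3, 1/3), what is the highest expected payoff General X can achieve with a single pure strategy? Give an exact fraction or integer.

route A: (8)·(2/3) + (0)·(1/3) = 16/3.
route B: (-5)·(2/3) + (5)·(1/3) = -5/3.
route C: (-1)·(2/3) + (-4)·(1/3) = -2.
The best pure response is route A with expected payoff 16/3.

16/3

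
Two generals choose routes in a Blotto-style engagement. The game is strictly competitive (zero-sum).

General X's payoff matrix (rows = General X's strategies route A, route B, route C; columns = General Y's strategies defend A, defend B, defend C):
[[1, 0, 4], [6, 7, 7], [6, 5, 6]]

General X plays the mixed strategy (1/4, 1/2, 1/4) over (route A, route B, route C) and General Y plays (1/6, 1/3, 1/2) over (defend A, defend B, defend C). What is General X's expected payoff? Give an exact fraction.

Against (1/6, 1/3, 1/2), each row's expected payoff is route A: 13/6; route B: 41/6; route C: 17/3.
Taking the (1/4, 1/2, 1/4)-weighted average: (1/4)·(13/6) + (1/2)·(41/6) + (1/4)·(17/3) = 43/8.

43/8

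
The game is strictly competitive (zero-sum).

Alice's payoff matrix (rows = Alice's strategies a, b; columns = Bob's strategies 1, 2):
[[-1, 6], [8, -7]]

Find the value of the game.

Row minima are -1 and -7, so Alice's maximin is -1; column maxima are 8 and 6, so Bob's minimax is 6. These differ, so the equilibrium is in mixed strategies.
Let Alice play a with probability p. Bob is indifferent when −p + 8(1−p) = 6p − 7(1−p), giving p = 15/22.
Let Bob play 1 with probability q. Alice is indifferent when −q + 6(1−q) = 8q − 7(1−q), giving q = 13/22.
The value is -1·(13/22) + (6)·(9/22) = 41/22.

41/22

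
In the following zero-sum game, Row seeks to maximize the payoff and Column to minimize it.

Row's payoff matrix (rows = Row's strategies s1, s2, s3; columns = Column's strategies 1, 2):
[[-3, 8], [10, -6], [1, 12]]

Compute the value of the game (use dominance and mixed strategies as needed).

Row s1 is strictly dominated by row s3, so Row never plays it.
The remaining 2×2 game on (s2, s3) × (1, 2) has no saddle point. Let Row play s2 with probability p; indifference gives 10p + (1−p) = −6p + 12(1−p), so p = 11/27.
Similarly Column's optimal q on 1 is 2/3, and the value is 10·(2/3) + (-6)·(1/3) = 14/3.

14/3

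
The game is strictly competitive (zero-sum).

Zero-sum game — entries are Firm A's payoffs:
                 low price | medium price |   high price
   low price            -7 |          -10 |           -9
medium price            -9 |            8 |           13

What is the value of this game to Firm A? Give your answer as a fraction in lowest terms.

-73/10

Column high price is strictly dominated by medium price for Firm B (it gives Firm A more in every row).
The remaining 2×2 game on (low price, medium price) × (low price, medium price) has no saddle point. Let Firm A play low price with probability p; indifference gives −7p − 9(1−p) = −10p + 8(1−p), so p = 17/20.
Similarly Firm B's optimal q on low price is 9/10, and the value is -7·(9/10) + (-10)·(1/10) = -73/10.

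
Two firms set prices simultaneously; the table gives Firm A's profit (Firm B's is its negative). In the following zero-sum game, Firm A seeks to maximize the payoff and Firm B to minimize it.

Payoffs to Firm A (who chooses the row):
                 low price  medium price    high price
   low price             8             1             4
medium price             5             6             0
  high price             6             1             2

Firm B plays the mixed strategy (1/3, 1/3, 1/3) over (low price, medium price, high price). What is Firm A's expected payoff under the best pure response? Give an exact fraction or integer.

13/3

low price: (8)·(1/3) + (1)·(1/3) + (4)·(1/3) = 13/3.
medium price: (5)·(1/3) + (6)·(1/3) + (0)·(1/3) = 11/3.
high price: (6)·(1/3) + (1)·(1/3) + (2)·(1/3) = 3.
The best pure response is low price with expected payoff 13/3.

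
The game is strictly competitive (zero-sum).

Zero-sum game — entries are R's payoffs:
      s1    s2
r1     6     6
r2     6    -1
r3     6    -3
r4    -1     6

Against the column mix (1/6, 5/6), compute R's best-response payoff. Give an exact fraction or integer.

6

r1: (6)·(1/6) + (6)·(5/6) = 6.
r2: (6)·(1/6) + (-1)·(5/6) = 1/6.
r3: (6)·(1/6) + (-3)·(5/6) = -3/2.
r4: (-1)·(1/6) + (6)·(5/6) = 29/6.
The best pure response is r1 with expected payoff 6.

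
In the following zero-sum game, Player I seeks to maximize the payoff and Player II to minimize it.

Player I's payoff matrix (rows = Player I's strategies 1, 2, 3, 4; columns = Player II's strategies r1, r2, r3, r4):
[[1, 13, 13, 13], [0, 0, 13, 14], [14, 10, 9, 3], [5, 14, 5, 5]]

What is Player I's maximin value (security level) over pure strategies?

5

The worst-case payoff for each row is 1: 1, 2: 0, 3: 3, 4: 5.
The best of these is 5.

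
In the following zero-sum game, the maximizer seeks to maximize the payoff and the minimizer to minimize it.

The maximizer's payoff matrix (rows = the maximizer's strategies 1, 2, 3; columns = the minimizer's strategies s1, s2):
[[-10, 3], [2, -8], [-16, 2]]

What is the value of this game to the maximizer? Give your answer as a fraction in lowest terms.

Row 3 is strictly dominated by row 1, so the maximizer never plays it.
The remaining 2×2 game on (1, 2) × (s1, s2) has no saddle point. Let the maximizer play 1 with probability p; indifference gives −10p + 2(1−p) = 3p − 8(1−p), so p = 10/23.
Similarly the minimizer's optimal q on s1 is 11/23, and the value is -10·(11/23) + (3)·(12/23) = -74/23.

-74/23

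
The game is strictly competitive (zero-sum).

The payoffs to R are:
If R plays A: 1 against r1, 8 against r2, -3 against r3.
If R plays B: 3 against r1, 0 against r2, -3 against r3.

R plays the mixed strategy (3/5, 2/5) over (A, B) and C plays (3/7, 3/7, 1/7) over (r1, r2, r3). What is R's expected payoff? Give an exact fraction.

12/5

Against (3/7, 3/7, 1/7), each row's expected payoff is A: 24/7; B: 6/7.
Taking the (3/5, 2/5)-weighted average: (3/5)·(24/7) + (2/5)·(6/7) = 12/5.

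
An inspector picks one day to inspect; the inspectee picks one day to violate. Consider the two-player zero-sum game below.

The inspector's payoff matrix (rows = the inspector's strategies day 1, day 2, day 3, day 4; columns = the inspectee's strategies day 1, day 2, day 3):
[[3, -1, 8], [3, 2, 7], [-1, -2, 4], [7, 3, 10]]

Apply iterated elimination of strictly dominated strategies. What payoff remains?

Column day 1 is strictly dominated by day 2 for the inspectee (-1<3, 2<3, -2<-1, 3<7); eliminate day 1.
Row day 1 is strictly dominated by row day 4 (3>-1, 10>8); eliminate day 1.
Column day 3 is strictly dominated by day 2 for the inspectee (2<7, -2<4, 3<10); eliminate day 3.
Row day 3 is strictly dominated by row day 2 (2>-2); eliminate day 3.
Row day 2 is strictly dominated by row day 4 (3>2); eliminate day 2.
Only (day 4, day 2) remains, with payoff 3.

3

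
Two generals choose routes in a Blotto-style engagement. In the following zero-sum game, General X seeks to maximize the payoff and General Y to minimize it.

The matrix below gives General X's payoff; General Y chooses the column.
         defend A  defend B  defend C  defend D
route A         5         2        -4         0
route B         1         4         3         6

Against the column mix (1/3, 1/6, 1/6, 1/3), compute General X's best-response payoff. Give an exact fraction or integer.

route A: (5)·(1/3) + (2)·(1/6) + (-4)·(1/6) + (0)·(1/3) = 4/3.
route B: (1)·(1/3) + (4)·(1/6) + (3)·(1/6) + (6)·(1/3) = 7/2.
The best pure response is route B with expected payoff 7/2.

7/2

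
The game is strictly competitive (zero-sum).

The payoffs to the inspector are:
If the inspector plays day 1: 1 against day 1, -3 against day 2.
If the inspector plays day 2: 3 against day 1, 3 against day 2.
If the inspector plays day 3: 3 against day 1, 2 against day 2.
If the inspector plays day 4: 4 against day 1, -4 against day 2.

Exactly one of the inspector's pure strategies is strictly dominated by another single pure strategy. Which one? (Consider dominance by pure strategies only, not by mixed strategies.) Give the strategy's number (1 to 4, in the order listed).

Compare day 1 with day 2: 3 > 1, 3 > -3.
So day 2 strictly dominates day 1 for the inspector; day 1 is strictly dominated.

1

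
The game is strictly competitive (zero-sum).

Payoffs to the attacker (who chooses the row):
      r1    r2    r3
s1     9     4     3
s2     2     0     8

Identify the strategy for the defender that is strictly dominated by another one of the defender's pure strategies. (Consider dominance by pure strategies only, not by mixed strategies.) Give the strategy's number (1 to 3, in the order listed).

The defender prefers columns that give the attacker less. Compare r1 with r2: 4 < 9, 0 < 2.
So r2 strictly dominates r1 for the defender; r1 is strictly dominated.

1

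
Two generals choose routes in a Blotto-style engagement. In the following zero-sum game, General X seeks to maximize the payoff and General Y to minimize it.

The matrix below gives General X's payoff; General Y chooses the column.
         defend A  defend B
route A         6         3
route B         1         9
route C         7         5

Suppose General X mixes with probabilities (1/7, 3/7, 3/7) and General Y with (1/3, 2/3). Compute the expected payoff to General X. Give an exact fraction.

40/7

Against (1/3, 2/3), each row's expected payoff is route A: 4; route B: 19/3; route C: 17/3.
Taking the (1/7, 3/7, 3/7)-weighted average: (1/7)·(4) + (3/7)·(19/3) + (3/7)·(17/3) = 40/7.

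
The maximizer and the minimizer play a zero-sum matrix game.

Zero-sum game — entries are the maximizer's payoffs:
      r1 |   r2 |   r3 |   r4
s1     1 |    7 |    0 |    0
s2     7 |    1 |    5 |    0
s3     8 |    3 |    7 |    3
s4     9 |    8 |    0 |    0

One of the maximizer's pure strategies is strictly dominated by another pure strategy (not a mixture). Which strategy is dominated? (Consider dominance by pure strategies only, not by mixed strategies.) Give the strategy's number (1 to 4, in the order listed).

Compare s2 with s3: 8 > 7, 3 > 1, 7 > 5, 3 > 0.
So s3 strictly dominates s2 for the maximizer; s2 is strictly dominated.

2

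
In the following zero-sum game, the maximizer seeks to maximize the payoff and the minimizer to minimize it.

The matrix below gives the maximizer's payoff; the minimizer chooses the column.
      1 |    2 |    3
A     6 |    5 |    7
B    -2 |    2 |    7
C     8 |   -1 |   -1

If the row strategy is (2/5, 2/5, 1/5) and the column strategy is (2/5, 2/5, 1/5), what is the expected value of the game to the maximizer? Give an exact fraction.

17/5

Against (2/5, 2/5, 1/5), each row's expected payoff is A: 29/5; B: 7/5; C: 13/5.
Taking the (2/5, 2/5, 1/5)-weighted average: (2/5)·(29/5) + (2/5)·(7/5) + (1/5)·(13/5) = 17/5.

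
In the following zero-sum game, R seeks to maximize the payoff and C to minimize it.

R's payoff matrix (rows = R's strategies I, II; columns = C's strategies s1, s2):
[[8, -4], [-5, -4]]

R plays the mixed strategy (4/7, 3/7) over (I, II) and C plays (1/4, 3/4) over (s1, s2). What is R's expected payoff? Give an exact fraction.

Against (1/4, 3/4), each row's expected payoff is I: -1; II: -17/4.
Taking the (4/7, 3/7)-weighted average: (4/7)·(-1) + (3/7)·(-17/4) = -67/28.

-67/28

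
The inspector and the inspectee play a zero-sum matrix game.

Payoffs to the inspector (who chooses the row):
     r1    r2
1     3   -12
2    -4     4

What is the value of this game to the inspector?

Row minima are -12 and -4, so the inspector's maximin is -4; column maxima are 3 and 4, so the inspectee's minimax is 3. These differ, so the equilibrium is in mixed strategies.
Let the inspector play 1 with probability p. The inspectee is indifferent when 3p − 4(1−p) = −12p + 4(1−p), giving p = 8/23.
Let the inspectee play r1 with probability q. The inspector is indifferent when 3q − 12(1−q) = −4q + 4(1−q), giving q = 16/23.
The value is 3·(16/23) + (-12)·(7/23) = -36/23.

-36/23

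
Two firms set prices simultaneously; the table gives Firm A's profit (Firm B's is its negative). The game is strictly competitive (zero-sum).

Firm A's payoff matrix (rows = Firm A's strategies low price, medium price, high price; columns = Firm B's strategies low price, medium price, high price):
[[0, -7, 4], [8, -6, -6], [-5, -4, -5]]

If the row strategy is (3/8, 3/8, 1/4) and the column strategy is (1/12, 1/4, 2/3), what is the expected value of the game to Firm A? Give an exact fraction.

-85/32

Against (1/12, 1/4, 2/3), each row's expected payoff is low price: 11/12; medium price: -29/6; high price: -19/4.
Taking the (3/8, 3/8, 1/4)-weighted average: (3/8)·(11/12) + (3/8)·(-29/6) + (1/4)·(-19/4) = -85/32.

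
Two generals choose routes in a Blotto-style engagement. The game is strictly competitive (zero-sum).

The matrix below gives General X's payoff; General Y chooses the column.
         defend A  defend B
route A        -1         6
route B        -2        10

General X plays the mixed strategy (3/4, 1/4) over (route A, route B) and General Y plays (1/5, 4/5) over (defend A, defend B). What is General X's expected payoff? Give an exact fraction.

107/20

Against (1/5, 4/5), each row's expected payoff is route A: 23/5; route B: 38/5.
Taking the (3/4, 1/4)-weighted average: (3/4)·(23/5) + (1/4)·(38/5) = 107/20.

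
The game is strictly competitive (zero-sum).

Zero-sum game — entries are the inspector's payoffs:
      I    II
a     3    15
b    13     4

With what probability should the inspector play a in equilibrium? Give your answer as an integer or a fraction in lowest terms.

3/7

Row minima are 3 and 4, so the inspector's maximin is 4; column maxima are 13 and 15, so the inspectee's minimax is 13. These differ, so the equilibrium is in mixed strategies.
Let the inspector play a with probability p. The inspectee is indifferent when 3p + 13(1−p) = 15p + 4(1−p), giving p = 3/7.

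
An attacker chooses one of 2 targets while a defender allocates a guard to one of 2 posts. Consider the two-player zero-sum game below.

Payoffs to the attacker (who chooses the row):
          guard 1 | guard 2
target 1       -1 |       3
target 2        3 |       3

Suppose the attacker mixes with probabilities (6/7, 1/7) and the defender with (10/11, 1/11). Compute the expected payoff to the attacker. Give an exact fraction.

-9/77

Against (10/11, 1/11), each row's expected payoff is target 1: -7/11; target 2: 3.
Taking the (6/7, 1/7)-weighted average: (6/7)·(-7/11) + (1/7)·(3) = -9/77.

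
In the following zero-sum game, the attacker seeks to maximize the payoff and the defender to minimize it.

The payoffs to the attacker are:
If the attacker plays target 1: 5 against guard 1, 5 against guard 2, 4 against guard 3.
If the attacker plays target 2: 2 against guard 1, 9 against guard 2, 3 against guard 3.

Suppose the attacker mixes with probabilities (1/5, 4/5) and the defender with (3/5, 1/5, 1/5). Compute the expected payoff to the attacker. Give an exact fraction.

Against (3/5, 1/5, 1/5), each row's expected payoff is target 1: 24/5; target 2: 18/5.
Taking the (1/5, 4/5)-weighted average: (1/5)·(24/5) + (4/5)·(18/5) = 96/25.

96/25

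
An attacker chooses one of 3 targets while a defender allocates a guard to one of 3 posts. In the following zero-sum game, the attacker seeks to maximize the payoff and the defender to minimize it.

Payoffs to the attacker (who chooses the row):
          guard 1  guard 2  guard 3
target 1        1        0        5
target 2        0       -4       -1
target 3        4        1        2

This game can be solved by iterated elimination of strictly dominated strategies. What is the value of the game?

1

Column guard 3 is strictly dominated by guard 2 for the defender (0<5, -4<-1, 1<2); eliminate guard 3.
Column guard 1 is strictly dominated by guard 2 for the defender (0<1, -4<0, 1<4); eliminate guard 1.
Row target 2 is strictly dominated by row target 1 (0>-4); eliminate target 2.
Row target 1 is strictly dominated by row target 3 (1>0); eliminate target 1.
Only (target 3, guard 2) remains, with payoff 1.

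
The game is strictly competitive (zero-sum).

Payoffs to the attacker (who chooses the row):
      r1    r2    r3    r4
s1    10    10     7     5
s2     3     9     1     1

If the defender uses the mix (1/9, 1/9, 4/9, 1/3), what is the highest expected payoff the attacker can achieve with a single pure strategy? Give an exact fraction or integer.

s1: (10)·(1/9) + (10)·(1/9) + (7)·(4/9) + (5)·(1/3) = 7.
s2: (3)·(1/9) + (9)·(1/9) + (1)·(4/9) + (1)·(1/3) = 19/9.
The best pure response is s1 with expected payoff 7.

7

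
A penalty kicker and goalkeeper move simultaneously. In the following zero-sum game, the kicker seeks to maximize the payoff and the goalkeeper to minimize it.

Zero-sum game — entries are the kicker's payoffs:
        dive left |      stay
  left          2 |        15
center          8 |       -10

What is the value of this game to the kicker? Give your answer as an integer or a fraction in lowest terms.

140/31

Row minima are 2 and -10, so the kicker's maximin is 2; column maxima are 8 and 15, so the goalkeeper's minimax is 8. These differ, so the equilibrium is in mixed strategies.
Let the kicker play left with probability p. The goalkeeper is indifferent when 2p + 8(1−p) = 15p − 10(1−p), giving p = 18/31.
Let the goalkeeper play dive left with probability q. The kicker is indifferent when 2q + 15(1−q) = 8q − 10(1−q), giving q = 25/31.
The value is 2·(25/31) + (15)·(6/31) = 140/31.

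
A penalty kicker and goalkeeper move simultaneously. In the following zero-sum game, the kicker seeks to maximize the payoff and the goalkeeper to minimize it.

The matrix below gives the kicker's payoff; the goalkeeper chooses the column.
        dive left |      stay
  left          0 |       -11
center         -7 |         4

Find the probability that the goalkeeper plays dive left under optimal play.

Row minima are -11 and -7, so the kicker's maximin is -7; column maxima are 0 and 4, so the goalkeeper's minimax is 0. These differ, so the equilibrium is in mixed strategies.
Let the goalkeeper play dive left with probability q. The kicker is indifferent when −11(1−q) = −7q + 4(1−q), giving q = 15/22.

15/22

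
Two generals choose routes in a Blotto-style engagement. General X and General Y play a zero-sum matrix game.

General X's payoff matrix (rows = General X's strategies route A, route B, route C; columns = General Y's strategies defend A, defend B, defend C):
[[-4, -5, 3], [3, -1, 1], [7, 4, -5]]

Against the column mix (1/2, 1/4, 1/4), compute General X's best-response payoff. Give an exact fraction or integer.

route A: (-4)·(1/2) + (-5)·(1/4) + (3)·(1/4) = -5/2.
route B: (3)·(1/2) + (-1)·(1/4) + (1)·(1/4) = 3/2.
route C: (7)·(1/2) + (4)·(1/4) + (-5)·(1/4) = 13/4.
The best pure response is route C with expected payoff 13/4.

13/4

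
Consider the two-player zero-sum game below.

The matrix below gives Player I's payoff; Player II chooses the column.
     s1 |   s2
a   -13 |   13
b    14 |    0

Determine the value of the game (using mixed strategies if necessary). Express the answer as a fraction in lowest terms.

Row minima are -13 and 0, so Player I's maximin is 0; column maxima are 14 and 13, so Player II's minimax is 13. These differ, so the equilibrium is in mixed strategies.
Let Player I play a with probability p. Player II is indifferent when −13p + 14(1−p) = 13p, giving p = 7/20.
Let Player II play s1 with probability q. Player I is indifferent when −13q + 13(1−q) = 14q, giving q = 13/40.
The value is -13·(13/40) + (13)·(27/40) = 91/20.

91/20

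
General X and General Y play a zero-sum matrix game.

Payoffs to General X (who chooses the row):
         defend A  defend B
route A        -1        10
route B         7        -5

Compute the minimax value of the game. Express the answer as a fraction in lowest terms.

65/23

Row minima are -1 and -5, so General X's maximin is -1; column maxima are 7 and 10, so General Y's minimax is 7. These differ, so the equilibrium is in mixed strategies.
Let General X play route A with probability p. General Y is indifferent when −p + 7(1−p) = 10p − 5(1−p), giving p = 12/23.
Let General Y play defend A with probability q. General X is indifferent when −q + 10(1−q) = 7q − 5(1−q), giving q = 15/23.
The value is -1·(15/23) + (10)·(8/23) = 65/23.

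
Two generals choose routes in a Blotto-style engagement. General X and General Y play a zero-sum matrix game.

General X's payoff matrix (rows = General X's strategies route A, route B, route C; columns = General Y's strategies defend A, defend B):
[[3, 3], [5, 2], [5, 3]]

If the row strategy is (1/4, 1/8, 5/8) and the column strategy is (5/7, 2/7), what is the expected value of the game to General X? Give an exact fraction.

Against (5/7, 2/7), each row's expected payoff is route A: 3; route B: 29/7; route C: 31/7.
Taking the (1/4, 1/8, 5/8)-weighted average: (1/4)·(3) + (1/8)·(29/7) + (5/8)·(31/7) = 113/28.

113/28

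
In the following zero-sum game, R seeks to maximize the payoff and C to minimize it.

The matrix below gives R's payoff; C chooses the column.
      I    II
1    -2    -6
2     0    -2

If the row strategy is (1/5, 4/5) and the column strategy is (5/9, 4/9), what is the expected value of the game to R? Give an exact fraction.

-22/15

Against (5/9, 4/9), each row's expected payoff is 1: -34/9; 2: -8/9.
Taking the (1/5, 4/5)-weighted average: (1/5)·(-34/9) + (4/5)·(-8/9) = -22/15.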